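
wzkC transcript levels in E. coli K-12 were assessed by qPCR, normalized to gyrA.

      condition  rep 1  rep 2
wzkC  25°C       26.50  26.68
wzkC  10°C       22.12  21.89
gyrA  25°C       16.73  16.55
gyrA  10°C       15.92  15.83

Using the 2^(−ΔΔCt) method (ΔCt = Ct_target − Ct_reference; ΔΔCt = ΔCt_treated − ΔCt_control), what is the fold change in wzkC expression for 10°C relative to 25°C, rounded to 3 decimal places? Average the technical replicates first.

14.123

Mean Ct: wzkC 25°C 26.590; wzkC 10°C 22.005; gyrA 25°C 16.640; gyrA 10°C 15.875
ΔCt(25°C) = 26.590 − 16.640 = 9.950
ΔCt(10°C) = 22.005 − 15.875 = 6.130
ΔΔCt = 6.130 − 9.950 = -3.820
Fold change = 2^(−(-3.820)) = 2^3.820 = 14.1232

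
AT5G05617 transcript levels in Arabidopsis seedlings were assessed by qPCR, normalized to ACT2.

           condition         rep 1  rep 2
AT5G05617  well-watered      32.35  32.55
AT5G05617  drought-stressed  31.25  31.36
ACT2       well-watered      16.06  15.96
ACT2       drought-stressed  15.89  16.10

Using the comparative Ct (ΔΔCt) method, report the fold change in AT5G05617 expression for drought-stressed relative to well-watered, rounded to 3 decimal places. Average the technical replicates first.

2.189

Mean Ct: AT5G05617 well-watered 32.450; AT5G05617 drought-stressed 31.305; ACT2 well-watered 16.010; ACT2 drought-stressed 15.995
ΔCt(well-watered) = 32.450 − 16.010 = 16.440
ΔCt(drought-stressed) = 31.305 − 15.995 = 15.310
ΔΔCt = 15.310 − 16.440 = -1.130
Fold change = 2^(−(-1.130)) = 2^1.130 = 2.1886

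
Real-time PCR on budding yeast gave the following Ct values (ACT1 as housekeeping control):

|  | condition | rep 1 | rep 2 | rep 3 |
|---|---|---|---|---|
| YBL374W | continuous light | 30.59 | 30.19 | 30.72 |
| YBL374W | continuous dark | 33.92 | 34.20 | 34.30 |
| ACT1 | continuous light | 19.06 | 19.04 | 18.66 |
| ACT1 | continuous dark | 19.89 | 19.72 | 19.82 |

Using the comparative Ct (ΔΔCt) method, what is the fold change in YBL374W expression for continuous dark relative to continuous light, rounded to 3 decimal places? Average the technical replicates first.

0.149

Mean Ct: YBL374W continuous light 30.500; YBL374W continuous dark 34.140; ACT1 continuous light 18.920; ACT1 continuous dark 19.810
ΔCt(continuous light) = 30.500 − 18.920 = 11.580
ΔCt(continuous dark) = 34.140 − 19.810 = 14.330
ΔΔCt = 14.330 − 11.580 = 2.750
Fold change = 2^(−2.750) = 0.1487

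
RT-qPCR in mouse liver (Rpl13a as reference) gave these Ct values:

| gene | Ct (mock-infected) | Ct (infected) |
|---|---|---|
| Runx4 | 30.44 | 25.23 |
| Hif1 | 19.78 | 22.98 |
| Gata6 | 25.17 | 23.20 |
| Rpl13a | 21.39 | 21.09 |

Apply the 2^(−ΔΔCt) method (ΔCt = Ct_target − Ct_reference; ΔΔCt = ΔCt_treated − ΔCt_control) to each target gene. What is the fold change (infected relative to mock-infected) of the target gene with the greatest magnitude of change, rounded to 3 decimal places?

Runx4: ΔΔCt = (25.23−21.09) − (30.44−21.39) = 4.14 − 9.05 = -4.91; fold change = 2^4.91 = 30.065
Hif1: ΔΔCt = (22.98−21.09) − (19.78−21.39) = 1.89 − (-1.61) = 3.50; fold change = 2^-3.50 = 0.088
Gata6: ΔΔCt = (23.20−21.09) − (25.17−21.39) = 2.11 − 3.78 = -1.67; fold change = 2^1.67 = 3.182
Runx4 has the largest |ΔΔCt| = 4.91.

30.065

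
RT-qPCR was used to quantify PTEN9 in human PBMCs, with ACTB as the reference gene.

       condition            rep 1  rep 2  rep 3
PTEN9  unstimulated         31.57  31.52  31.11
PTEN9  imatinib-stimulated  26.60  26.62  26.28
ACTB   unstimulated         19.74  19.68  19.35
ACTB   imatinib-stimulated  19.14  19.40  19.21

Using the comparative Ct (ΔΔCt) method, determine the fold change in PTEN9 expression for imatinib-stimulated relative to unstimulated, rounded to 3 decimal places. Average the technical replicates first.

23.588

Mean Ct: PTEN9 unstimulated 31.400; PTEN9 imatinib-stimulated 26.500; ACTB unstimulated 19.590; ACTB imatinib-stimulated 19.250
ΔCt(unstimulated) = 31.400 − 19.590 = 11.810
ΔCt(imatinib-stimulated) = 26.500 − 19.250 = 7.250
ΔΔCt = 7.250 − 11.810 = -4.560
Fold change = 2^(−(-4.560)) = 2^4.560 = 23.5883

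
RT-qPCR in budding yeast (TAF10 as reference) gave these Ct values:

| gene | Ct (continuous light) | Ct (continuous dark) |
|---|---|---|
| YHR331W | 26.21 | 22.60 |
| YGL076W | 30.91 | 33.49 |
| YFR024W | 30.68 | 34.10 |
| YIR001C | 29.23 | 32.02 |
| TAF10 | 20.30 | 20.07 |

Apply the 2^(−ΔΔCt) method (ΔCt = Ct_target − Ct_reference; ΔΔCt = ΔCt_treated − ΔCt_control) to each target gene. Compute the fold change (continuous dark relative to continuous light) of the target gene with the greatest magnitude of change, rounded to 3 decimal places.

0.080

YHR331W: ΔΔCt = (22.60−20.07) − (26.21−20.30) = 2.53 − 5.91 = -3.38; fold change = 2^3.38 = 10.411
YGL076W: ΔΔCt = (33.49−20.07) − (30.91−20.30) = 13.42 − 10.61 = 2.81; fold change = 2^-2.81 = 0.143
YFR024W: ΔΔCt = (34.10−20.07) − (30.68−20.30) = 14.03 − 10.38 = 3.65; fold change = 2^-3.65 = 0.080
YIR001C: ΔΔCt = (32.02−20.07) − (29.23−20.30) = 11.95 − 8.93 = 3.02; fold change = 2^-3.02 = 0.123
YFR024W has the largest |ΔΔCt| = 3.65.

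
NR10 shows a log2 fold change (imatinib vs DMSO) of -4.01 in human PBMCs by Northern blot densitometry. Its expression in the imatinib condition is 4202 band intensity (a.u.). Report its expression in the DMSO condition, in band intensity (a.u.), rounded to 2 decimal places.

Fold change = 2^(-4.01) = 0.0621
DMSO expression = 4202 / 0.0621 = 67699.64

67699.64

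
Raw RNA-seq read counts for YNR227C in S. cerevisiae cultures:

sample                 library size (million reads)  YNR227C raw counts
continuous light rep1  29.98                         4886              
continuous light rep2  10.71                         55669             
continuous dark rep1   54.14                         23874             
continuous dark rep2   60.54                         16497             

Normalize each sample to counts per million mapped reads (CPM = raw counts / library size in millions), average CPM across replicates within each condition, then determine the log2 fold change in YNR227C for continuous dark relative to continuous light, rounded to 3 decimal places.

-2.910

CPM(continuous light rep1) = 4886 / 29.98 = 162.9753
CPM(continuous light rep2) = 55669 / 10.71 = 5197.8525
CPM(continuous dark rep1) = 23874 / 54.14 = 440.9679
CPM(continuous dark rep2) = 16497 / 60.54 = 272.4975
mean CPM(continuous light) = 2680.4139; mean CPM(continuous dark) = 356.7327
Fold change = 356.7327 / 2680.4139 = 0.13309
log2(0.13309) = -2.9095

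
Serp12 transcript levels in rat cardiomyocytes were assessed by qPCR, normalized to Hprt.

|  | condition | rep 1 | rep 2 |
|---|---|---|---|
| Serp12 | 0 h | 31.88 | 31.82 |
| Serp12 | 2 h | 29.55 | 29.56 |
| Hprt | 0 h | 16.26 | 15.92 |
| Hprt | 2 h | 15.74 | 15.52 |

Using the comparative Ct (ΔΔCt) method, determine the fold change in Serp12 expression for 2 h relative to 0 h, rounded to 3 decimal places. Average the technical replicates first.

Mean Ct: Serp12 0 h 31.850; Serp12 2 h 29.555; Hprt 0 h 16.090; Hprt 2 h 15.630
ΔCt(0 h) = 31.850 − 16.090 = 15.760
ΔCt(2 h) = 29.555 − 15.630 = 13.925
ΔΔCt = 13.925 − 15.760 = -1.835
Fold change = 2^(−(-1.835)) = 2^1.835 = 3.5677

3.568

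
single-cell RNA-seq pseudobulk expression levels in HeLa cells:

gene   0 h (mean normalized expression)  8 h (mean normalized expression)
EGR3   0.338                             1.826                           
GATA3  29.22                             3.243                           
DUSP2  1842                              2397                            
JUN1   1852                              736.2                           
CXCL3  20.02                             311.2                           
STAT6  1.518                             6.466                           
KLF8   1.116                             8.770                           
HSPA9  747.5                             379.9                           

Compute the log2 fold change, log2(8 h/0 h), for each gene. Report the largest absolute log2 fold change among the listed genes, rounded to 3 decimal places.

log2(1.826/0.338) = 2.434  (EGR3)
log2(3.243/29.22) = -3.172  (GATA3)
log2(2397/1842) = 0.380  (DUSP2)
log2(736.2/1852) = -1.331  (JUN1)
log2(311.2/20.02) = 3.958  (CXCL3)
log2(6.466/1.518) = 2.091  (STAT6)
log2(8.770/1.116) = 2.974  (KLF8)
log2(379.9/747.5) = -0.976  (HSPA9)
The largest magnitude belongs to CXCL3.

3.958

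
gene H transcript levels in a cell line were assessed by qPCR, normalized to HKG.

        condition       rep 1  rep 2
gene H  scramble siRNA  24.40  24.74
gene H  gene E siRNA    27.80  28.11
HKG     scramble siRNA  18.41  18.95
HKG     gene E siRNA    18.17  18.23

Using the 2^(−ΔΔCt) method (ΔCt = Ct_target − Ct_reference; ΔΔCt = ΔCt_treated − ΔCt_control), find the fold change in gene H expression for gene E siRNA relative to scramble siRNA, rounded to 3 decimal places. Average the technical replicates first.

Mean Ct: gene H scramble siRNA 24.570; gene H gene E siRNA 27.955; HKG scramble siRNA 18.680; HKG gene E siRNA 18.200
ΔCt(scramble siRNA) = 24.570 − 18.680 = 5.890
ΔCt(gene E siRNA) = 27.955 − 18.200 = 9.755
ΔΔCt = 9.755 − 5.890 = 3.865
Fold change = 2^(−3.865) = 0.0686

0.069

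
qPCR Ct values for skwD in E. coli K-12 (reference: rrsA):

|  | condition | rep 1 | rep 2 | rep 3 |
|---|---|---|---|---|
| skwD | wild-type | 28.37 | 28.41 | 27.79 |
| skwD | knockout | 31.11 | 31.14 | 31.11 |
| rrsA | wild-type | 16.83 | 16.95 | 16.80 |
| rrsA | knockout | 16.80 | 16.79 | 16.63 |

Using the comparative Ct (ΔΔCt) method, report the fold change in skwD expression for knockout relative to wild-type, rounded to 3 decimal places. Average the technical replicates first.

Mean Ct: skwD wild-type 28.190; skwD knockout 31.120; rrsA wild-type 16.860; rrsA knockout 16.740
ΔCt(wild-type) = 28.190 − 16.860 = 11.330
ΔCt(knockout) = 31.120 − 16.740 = 14.380
ΔΔCt = 14.380 − 11.330 = 3.050
Fold change = 2^(−3.050) = 0.1207

0.121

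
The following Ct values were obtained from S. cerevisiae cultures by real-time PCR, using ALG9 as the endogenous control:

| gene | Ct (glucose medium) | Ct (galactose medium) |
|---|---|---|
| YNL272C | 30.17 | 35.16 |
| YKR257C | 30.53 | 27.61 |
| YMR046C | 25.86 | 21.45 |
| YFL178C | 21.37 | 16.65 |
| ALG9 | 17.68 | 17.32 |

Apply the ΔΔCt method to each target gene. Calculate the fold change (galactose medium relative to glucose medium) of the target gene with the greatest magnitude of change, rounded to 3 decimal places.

YNL272C: ΔΔCt = (35.16−17.32) − (30.17−17.68) = 17.84 − 12.49 = 5.35; fold change = 2^-5.35 = 0.025
YKR257C: ΔΔCt = (27.61−17.32) − (30.53−17.68) = 10.29 − 12.85 = -2.56; fold change = 2^2.56 = 5.897
YMR046C: ΔΔCt = (21.45−17.32) − (25.86−17.68) = 4.13 − 8.18 = -4.05; fold change = 2^4.05 = 16.564
YFL178C: ΔΔCt = (16.65−17.32) − (21.37−17.68) = -0.67 − 3.69 = -4.36; fold change = 2^4.36 = 20.535
YNL272C has the largest |ΔΔCt| = 5.35.

0.025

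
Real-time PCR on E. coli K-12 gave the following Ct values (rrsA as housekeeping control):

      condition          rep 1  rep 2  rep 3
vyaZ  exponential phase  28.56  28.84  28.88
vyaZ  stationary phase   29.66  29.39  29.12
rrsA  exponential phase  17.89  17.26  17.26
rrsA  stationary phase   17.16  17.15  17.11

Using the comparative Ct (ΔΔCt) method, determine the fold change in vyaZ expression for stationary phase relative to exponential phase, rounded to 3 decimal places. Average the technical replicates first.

0.514

Mean Ct: vyaZ exponential phase 28.760; vyaZ stationary phase 29.390; rrsA exponential phase 17.470; rrsA stationary phase 17.140
ΔCt(exponential phase) = 28.760 − 17.470 = 11.290
ΔCt(stationary phase) = 29.390 − 17.140 = 12.250
ΔΔCt = 12.250 − 11.290 = 0.960
Fold change = 2^(−0.960) = 0.5141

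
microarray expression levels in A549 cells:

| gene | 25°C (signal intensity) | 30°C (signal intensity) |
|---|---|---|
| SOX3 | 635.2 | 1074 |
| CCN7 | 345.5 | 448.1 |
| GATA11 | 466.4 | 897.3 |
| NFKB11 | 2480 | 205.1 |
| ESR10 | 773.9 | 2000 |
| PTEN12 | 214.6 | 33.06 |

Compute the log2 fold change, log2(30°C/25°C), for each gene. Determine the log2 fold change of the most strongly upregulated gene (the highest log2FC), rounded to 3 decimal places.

1.370

log2(1074/635.2) = 0.758  (SOX3)
log2(448.1/345.5) = 0.375  (CCN7)
log2(897.3/466.4) = 0.944  (GATA11)
log2(205.1/2480) = -3.596  (NFKB11)
log2(2000/773.9) = 1.370  (ESR10)
log2(33.06/214.6) = -2.698  (PTEN12)
ESR10 is most strongly upregulated.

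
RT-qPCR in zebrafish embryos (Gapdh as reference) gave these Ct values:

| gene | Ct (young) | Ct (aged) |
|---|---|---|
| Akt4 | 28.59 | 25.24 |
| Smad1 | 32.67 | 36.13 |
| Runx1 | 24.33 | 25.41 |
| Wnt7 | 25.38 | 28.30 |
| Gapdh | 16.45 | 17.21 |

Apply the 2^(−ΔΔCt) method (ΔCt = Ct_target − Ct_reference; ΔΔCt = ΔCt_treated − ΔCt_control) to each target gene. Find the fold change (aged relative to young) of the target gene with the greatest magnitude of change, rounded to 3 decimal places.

Akt4: ΔΔCt = (25.24−17.21) − (28.59−16.45) = 8.03 − 12.14 = -4.11; fold change = 2^4.11 = 17.268
Smad1: ΔΔCt = (36.13−17.21) − (32.67−16.45) = 18.92 − 16.22 = 2.70; fold change = 2^-2.70 = 0.154
Runx1: ΔΔCt = (25.41−17.21) − (24.33−16.45) = 8.20 − 7.88 = 0.32; fold change = 2^-0.32 = 0.801
Wnt7: ΔΔCt = (28.30−17.21) − (25.38−16.45) = 11.09 − 8.93 = 2.16; fold change = 2^-2.16 = 0.224
Akt4 has the largest |ΔΔCt| = 4.11.

17.268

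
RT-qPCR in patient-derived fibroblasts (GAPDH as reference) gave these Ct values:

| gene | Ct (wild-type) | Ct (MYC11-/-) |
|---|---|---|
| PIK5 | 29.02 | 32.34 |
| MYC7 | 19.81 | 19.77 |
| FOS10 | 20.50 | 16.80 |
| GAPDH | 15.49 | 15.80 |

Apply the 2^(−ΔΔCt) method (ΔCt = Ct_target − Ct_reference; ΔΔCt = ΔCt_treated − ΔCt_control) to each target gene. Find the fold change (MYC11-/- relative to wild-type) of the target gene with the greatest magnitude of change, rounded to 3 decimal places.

16.111

PIK5: ΔΔCt = (32.34−15.80) − (29.02−15.49) = 16.54 − 13.53 = 3.01; fold change = 2^-3.01 = 0.124
MYC7: ΔΔCt = (19.77−15.80) − (19.81−15.49) = 3.97 − 4.32 = -0.35; fold change = 2^0.35 = 1.275
FOS10: ΔΔCt = (16.80−15.80) − (20.50−15.49) = 1.00 − 5.01 = -4.01; fold change = 2^4.01 = 16.111
FOS10 has the largest |ΔΔCt| = 4.01.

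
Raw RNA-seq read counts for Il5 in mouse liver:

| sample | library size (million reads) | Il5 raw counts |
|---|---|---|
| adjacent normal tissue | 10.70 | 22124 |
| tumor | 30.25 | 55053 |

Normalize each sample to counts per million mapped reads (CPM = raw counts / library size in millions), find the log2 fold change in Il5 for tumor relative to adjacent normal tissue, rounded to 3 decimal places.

CPM(adjacent normal tissue) = 22124 / 10.70 = 2067.6636
CPM(tumor) = 55053 / 30.25 = 1819.9339
Fold change = 1819.9339 / 2067.6636 = 0.88019
log2(0.88019) = -0.1841

-0.184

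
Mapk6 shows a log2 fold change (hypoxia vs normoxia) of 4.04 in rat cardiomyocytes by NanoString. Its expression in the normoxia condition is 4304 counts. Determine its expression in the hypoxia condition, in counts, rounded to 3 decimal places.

70800.031

Fold change = 2^(4.04) = 16.4498
hypoxia expression = 4304 × 16.4498 = 70800.031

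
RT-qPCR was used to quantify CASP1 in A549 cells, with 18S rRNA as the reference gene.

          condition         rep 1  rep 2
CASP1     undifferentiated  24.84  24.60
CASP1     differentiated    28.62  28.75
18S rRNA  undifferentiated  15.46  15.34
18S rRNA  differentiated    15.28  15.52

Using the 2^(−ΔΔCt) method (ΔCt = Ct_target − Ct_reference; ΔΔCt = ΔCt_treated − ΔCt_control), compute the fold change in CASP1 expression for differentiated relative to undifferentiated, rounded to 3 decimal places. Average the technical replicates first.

Mean Ct: CASP1 undifferentiated 24.720; CASP1 differentiated 28.685; 18S rRNA undifferentiated 15.400; 18S rRNA differentiated 15.400
ΔCt(undifferentiated) = 24.720 − 15.400 = 9.320
ΔCt(differentiated) = 28.685 − 15.400 = 13.285
ΔΔCt = 13.285 − 9.320 = 3.965
Fold change = 2^(−3.965) = 0.0640

0.064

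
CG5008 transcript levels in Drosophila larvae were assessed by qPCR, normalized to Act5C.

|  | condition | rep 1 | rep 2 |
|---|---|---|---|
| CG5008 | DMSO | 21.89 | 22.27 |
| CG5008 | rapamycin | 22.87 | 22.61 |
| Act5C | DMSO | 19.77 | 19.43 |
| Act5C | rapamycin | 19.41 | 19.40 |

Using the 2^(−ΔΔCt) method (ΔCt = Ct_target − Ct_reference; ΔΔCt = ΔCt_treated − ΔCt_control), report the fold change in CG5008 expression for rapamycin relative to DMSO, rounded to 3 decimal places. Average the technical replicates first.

Mean Ct: CG5008 DMSO 22.080; CG5008 rapamycin 22.740; Act5C DMSO 19.600; Act5C rapamycin 19.405
ΔCt(DMSO) = 22.080 − 19.600 = 2.480
ΔCt(rapamycin) = 22.740 − 19.405 = 3.335
ΔΔCt = 3.335 − 2.480 = 0.855
Fold change = 2^(−0.855) = 0.5529

0.553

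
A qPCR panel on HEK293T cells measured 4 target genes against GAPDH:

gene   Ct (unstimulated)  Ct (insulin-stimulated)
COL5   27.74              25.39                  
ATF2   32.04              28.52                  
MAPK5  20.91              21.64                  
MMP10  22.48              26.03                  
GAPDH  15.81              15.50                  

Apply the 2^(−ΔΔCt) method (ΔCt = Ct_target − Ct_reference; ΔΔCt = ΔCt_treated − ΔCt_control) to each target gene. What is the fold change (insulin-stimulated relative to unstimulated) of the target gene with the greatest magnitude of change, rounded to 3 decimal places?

0.069

COL5: ΔΔCt = (25.39−15.50) − (27.74−15.81) = 9.89 − 11.93 = -2.04; fold change = 2^2.04 = 4.112
ATF2: ΔΔCt = (28.52−15.50) − (32.04−15.81) = 13.02 − 16.23 = -3.21; fold change = 2^3.21 = 9.254
MAPK5: ΔΔCt = (21.64−15.50) − (20.91−15.81) = 6.14 − 5.10 = 1.04; fold change = 2^-1.04 = 0.486
MMP10: ΔΔCt = (26.03−15.50) − (22.48−15.81) = 10.53 − 6.67 = 3.86; fold change = 2^-3.86 = 0.069
MMP10 has the largest |ΔΔCt| = 3.86.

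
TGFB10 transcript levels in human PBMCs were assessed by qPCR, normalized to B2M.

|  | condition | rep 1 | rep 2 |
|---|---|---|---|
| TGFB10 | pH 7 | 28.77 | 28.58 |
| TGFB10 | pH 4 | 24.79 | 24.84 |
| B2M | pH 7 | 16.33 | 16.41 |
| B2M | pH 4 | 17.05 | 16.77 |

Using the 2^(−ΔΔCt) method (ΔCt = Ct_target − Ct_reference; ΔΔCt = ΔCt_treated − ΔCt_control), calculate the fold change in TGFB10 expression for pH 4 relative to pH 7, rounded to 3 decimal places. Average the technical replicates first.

21.112

Mean Ct: TGFB10 pH 7 28.675; TGFB10 pH 4 24.815; B2M pH 7 16.370; B2M pH 4 16.910
ΔCt(pH 7) = 28.675 − 16.370 = 12.305
ΔCt(pH 4) = 24.815 − 16.910 = 7.905
ΔΔCt = 7.905 − 12.305 = -4.400
Fold change = 2^(−(-4.400)) = 2^4.400 = 21.1121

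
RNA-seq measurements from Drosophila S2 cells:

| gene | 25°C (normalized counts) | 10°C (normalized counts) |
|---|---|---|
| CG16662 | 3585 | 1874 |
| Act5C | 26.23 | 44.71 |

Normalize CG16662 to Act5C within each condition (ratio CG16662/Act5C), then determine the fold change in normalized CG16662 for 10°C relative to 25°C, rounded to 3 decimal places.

0.307

CG16662/Act5C (25°C) = 3585 / 26.23 = 136.68
CG16662/Act5C (10°C) = 1874 / 44.71 = 41.915
Fold change = 41.915 / 136.68 = 0.3067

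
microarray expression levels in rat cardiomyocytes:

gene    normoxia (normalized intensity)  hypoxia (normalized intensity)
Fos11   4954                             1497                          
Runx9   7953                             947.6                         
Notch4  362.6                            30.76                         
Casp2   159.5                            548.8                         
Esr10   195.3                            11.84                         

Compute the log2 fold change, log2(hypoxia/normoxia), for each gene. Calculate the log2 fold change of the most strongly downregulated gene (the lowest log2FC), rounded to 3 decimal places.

log2(1497/4954) = -1.727  (Fos11)
log2(947.6/7953) = -3.069  (Runx9)
log2(30.76/362.6) = -3.559  (Notch4)
log2(548.8/159.5) = 1.783  (Casp2)
log2(11.84/195.3) = -4.044  (Esr10)
Esr10 is most strongly downregulated.

-4.044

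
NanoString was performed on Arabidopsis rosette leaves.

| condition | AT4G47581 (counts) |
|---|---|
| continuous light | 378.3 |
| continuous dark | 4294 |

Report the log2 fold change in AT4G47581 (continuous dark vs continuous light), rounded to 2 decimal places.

Fold change = 4294 / 378.3 = 11.3508
log2(11.3508) = 3.505

3.50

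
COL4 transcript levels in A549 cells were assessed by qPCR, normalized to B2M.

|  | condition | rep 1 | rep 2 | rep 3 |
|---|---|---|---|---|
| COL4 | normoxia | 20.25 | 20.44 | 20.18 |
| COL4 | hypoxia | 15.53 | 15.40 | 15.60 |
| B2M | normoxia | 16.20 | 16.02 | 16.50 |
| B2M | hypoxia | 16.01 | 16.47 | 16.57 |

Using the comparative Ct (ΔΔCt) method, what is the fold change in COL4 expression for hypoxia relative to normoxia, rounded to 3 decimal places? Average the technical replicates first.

29.651

Mean Ct: COL4 normoxia 20.290; COL4 hypoxia 15.510; B2M normoxia 16.240; B2M hypoxia 16.350
ΔCt(normoxia) = 20.290 − 16.240 = 4.050
ΔCt(hypoxia) = 15.510 − 16.350 = -0.840
ΔΔCt = -0.840 − 4.050 = -4.890
Fold change = 2^(−(-4.890)) = 2^4.890 = 29.6508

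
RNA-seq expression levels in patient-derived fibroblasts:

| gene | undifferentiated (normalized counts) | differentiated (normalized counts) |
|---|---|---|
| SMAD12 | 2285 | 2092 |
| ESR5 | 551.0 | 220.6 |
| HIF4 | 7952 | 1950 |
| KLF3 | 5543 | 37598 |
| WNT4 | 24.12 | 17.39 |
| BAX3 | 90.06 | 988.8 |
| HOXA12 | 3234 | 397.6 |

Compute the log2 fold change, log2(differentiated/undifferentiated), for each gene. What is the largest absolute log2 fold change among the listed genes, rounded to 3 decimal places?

log2(2092/2285) = -0.127  (SMAD12)
log2(220.6/551.0) = -1.321  (ESR5)
log2(1950/7952) = -2.028  (HIF4)
log2(37598/5543) = 2.762  (KLF3)
log2(17.39/24.12) = -0.472  (WNT4)
log2(988.8/90.06) = 3.457  (BAX3)
log2(397.6/3234) = -3.024  (HOXA12)
The largest magnitude belongs to BAX3.

3.457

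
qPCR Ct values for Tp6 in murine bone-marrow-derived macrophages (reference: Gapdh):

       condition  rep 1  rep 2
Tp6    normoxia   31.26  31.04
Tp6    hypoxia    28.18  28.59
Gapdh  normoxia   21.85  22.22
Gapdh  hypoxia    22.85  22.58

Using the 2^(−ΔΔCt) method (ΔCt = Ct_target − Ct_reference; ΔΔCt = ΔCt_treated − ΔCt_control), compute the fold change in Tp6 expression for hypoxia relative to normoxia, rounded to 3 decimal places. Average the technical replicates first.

Mean Ct: Tp6 normoxia 31.150; Tp6 hypoxia 28.385; Gapdh normoxia 22.035; Gapdh hypoxia 22.715
ΔCt(normoxia) = 31.150 − 22.035 = 9.115
ΔCt(hypoxia) = 28.385 − 22.715 = 5.670
ΔΔCt = 5.670 − 9.115 = -3.445
Fold change = 2^(−(-3.445)) = 2^3.445 = 10.8905

10.891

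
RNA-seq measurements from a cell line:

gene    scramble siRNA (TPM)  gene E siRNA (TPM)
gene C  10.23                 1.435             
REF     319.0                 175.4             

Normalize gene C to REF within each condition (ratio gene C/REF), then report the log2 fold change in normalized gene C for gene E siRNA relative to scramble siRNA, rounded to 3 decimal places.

gene C/REF (scramble siRNA) = 10.23 / 319.0 = 0.032069
gene C/REF (gene E siRNA) = 1.435 / 175.4 = 0.0081813
Fold change = 0.0081813 / 0.032069 = 0.2551
log2(0.2551) = -1.9708

-1.971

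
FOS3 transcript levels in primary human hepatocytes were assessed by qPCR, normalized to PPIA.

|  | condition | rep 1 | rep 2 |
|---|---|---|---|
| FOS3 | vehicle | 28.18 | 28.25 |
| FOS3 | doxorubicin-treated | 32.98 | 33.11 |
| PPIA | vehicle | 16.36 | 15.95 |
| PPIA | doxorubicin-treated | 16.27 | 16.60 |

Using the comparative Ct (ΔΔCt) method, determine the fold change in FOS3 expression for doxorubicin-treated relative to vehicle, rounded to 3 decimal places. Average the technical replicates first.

0.043

Mean Ct: FOS3 vehicle 28.215; FOS3 doxorubicin-treated 33.045; PPIA vehicle 16.155; PPIA doxorubicin-treated 16.435
ΔCt(vehicle) = 28.215 − 16.155 = 12.060
ΔCt(doxorubicin-treated) = 33.045 − 16.435 = 16.610
ΔΔCt = 16.610 − 12.060 = 4.550
Fold change = 2^(−4.550) = 0.0427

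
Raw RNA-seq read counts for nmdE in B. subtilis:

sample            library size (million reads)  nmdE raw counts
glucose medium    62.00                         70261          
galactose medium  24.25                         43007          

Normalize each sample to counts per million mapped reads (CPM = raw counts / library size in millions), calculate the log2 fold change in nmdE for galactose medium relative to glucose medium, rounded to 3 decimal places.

CPM(glucose medium) = 70261 / 62.00 = 1133.2419
CPM(galactose medium) = 43007 / 24.25 = 1773.4845
Fold change = 1773.4845 / 1133.2419 = 1.56497
log2(1.56497) = 0.6461

0.646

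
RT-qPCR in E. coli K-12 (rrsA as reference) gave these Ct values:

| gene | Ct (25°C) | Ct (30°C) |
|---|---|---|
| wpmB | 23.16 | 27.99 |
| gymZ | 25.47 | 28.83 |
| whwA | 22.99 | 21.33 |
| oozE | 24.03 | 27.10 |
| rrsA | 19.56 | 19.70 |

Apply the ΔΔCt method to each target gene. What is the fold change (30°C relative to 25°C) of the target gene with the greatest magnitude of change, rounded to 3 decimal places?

0.039

wpmB: ΔΔCt = (27.99−19.70) − (23.16−19.56) = 8.29 − 3.60 = 4.69; fold change = 2^-4.69 = 0.039
gymZ: ΔΔCt = (28.83−19.70) − (25.47−19.56) = 9.13 − 5.91 = 3.22; fold change = 2^-3.22 = 0.107
whwA: ΔΔCt = (21.33−19.70) − (22.99−19.56) = 1.63 − 3.43 = -1.80; fold change = 2^1.80 = 3.482
oozE: ΔΔCt = (27.10−19.70) − (24.03−19.56) = 7.40 − 4.47 = 2.93; fold change = 2^-2.93 = 0.131
wpmB has the largest |ΔΔCt| = 4.69.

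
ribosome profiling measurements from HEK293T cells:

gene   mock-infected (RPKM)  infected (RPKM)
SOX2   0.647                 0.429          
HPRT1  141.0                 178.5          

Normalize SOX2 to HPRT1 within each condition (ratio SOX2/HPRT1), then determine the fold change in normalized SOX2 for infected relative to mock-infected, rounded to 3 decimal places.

0.524

SOX2/HPRT1 (mock-infected) = 0.647 / 141.0 = 0.0045887
SOX2/HPRT1 (infected) = 0.429 / 178.5 = 0.0024034
Fold change = 0.0024034 / 0.0045887 = 0.5238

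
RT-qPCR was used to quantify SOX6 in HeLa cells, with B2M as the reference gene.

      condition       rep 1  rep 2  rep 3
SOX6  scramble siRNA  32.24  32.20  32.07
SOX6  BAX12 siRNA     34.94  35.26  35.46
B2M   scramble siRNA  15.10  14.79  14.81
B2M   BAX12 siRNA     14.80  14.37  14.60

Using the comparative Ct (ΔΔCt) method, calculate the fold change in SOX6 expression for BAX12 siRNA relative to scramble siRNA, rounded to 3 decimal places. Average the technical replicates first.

0.097

Mean Ct: SOX6 scramble siRNA 32.170; SOX6 BAX12 siRNA 35.220; B2M scramble siRNA 14.900; B2M BAX12 siRNA 14.590
ΔCt(scramble siRNA) = 32.170 − 14.900 = 17.270
ΔCt(BAX12 siRNA) = 35.220 − 14.590 = 20.630
ΔΔCt = 20.630 − 17.270 = 3.360
Fold change = 2^(−3.360) = 0.0974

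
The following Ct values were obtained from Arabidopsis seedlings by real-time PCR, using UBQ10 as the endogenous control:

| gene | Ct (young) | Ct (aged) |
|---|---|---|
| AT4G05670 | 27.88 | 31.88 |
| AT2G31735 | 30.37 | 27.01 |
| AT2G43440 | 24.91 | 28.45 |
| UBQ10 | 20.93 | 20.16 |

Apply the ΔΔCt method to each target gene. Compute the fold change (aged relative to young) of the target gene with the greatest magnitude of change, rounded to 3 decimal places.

AT4G05670: ΔΔCt = (31.88−20.16) − (27.88−20.93) = 11.72 − 6.95 = 4.77; fold change = 2^-4.77 = 0.037
AT2G31735: ΔΔCt = (27.01−20.16) − (30.37−20.93) = 6.85 − 9.44 = -2.59; fold change = 2^2.59 = 6.021
AT2G43440: ΔΔCt = (28.45−20.16) − (24.91−20.93) = 8.29 − 3.98 = 4.31; fold change = 2^-4.31 = 0.050
AT4G05670 has the largest |ΔΔCt| = 4.77.

0.037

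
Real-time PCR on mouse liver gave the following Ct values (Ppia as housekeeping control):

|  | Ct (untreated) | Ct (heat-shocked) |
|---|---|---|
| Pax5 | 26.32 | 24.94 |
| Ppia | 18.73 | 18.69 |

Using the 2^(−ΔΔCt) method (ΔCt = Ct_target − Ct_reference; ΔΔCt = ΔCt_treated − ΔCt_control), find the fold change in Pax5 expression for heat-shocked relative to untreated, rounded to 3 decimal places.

2.532

ΔCt(untreated) = 26.320 − 18.730 = 7.590
ΔCt(heat-shocked) = 24.940 − 18.690 = 6.250
ΔΔCt = 6.250 − 7.590 = -1.340
Fold change = 2^(−(-1.340)) = 2^1.340 = 2.5315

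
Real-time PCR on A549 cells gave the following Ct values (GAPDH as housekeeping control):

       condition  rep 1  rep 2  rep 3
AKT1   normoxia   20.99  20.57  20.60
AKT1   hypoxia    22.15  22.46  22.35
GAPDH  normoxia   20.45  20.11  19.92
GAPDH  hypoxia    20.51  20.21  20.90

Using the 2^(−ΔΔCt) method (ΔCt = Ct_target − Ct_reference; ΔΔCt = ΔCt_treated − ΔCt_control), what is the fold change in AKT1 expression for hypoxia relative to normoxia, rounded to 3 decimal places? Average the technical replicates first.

Mean Ct: AKT1 normoxia 20.720; AKT1 hypoxia 22.320; GAPDH normoxia 20.160; GAPDH hypoxia 20.540
ΔCt(normoxia) = 20.720 − 20.160 = 0.560
ΔCt(hypoxia) = 22.320 − 20.540 = 1.780
ΔΔCt = 1.780 − 0.560 = 1.220
Fold change = 2^(−1.220) = 0.4293

0.429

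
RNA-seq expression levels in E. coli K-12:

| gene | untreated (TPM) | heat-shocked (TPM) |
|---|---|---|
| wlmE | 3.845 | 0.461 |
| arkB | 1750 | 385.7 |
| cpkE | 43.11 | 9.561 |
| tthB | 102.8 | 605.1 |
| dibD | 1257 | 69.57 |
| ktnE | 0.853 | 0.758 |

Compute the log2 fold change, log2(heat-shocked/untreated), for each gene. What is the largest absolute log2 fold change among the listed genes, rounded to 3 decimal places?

log2(0.461/3.845) = -3.060  (wlmE)
log2(385.7/1750) = -2.182  (arkB)
log2(9.561/43.11) = -2.173  (cpkE)
log2(605.1/102.8) = 2.557  (tthB)
log2(69.57/1257) = -4.175  (dibD)
log2(0.758/0.853) = -0.170  (ktnE)
The largest magnitude belongs to dibD.

4.175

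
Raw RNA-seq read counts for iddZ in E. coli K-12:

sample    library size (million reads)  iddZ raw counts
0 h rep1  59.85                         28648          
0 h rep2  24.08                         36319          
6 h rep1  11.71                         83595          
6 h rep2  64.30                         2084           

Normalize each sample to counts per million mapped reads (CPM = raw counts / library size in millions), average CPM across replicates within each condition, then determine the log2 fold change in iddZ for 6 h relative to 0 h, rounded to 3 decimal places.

CPM(0 h rep1) = 28648 / 59.85 = 478.6633
CPM(0 h rep2) = 36319 / 24.08 = 1508.2641
CPM(6 h rep1) = 83595 / 11.71 = 7138.7703
CPM(6 h rep2) = 2084 / 64.30 = 32.4106
mean CPM(0 h) = 993.4637; mean CPM(6 h) = 3585.5904
Fold change = 3585.5904 / 993.4637 = 3.60918
log2(3.60918) = 1.8517

1.852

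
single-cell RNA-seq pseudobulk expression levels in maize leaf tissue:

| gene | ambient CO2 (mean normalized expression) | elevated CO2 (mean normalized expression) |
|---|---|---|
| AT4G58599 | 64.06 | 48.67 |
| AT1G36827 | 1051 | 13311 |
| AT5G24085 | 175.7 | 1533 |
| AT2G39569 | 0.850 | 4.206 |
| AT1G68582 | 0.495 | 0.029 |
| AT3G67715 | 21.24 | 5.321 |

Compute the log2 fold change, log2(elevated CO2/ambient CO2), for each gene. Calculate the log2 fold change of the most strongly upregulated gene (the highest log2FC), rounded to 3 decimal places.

log2(48.67/64.06) = -0.396  (AT4G58599)
log2(13311/1051) = 3.663  (AT1G36827)
log2(1533/175.7) = 3.125  (AT5G24085)
log2(4.206/0.850) = 2.307  (AT2G39569)
log2(0.029/0.495) = -4.093  (AT1G68582)
log2(5.321/21.24) = -1.997  (AT3G67715)
AT1G36827 is most strongly upregulated.

3.663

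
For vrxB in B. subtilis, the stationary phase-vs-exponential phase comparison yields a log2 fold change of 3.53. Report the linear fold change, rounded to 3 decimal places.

Fold change = 2^(3.53) = 11.5514

11.551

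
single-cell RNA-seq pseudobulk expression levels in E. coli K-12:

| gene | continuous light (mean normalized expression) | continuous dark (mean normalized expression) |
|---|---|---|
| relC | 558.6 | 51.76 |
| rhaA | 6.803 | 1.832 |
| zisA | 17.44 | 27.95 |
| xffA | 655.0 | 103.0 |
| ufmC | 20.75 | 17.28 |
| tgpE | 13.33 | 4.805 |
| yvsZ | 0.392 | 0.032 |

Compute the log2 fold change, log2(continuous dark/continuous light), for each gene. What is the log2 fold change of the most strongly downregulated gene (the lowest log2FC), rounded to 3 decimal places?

log2(51.76/558.6) = -3.432  (relC)
log2(1.832/6.803) = -1.893  (rhaA)
log2(27.95/17.44) = 0.680  (zisA)
log2(103.0/655.0) = -2.669  (xffA)
log2(17.28/20.75) = -0.264  (ufmC)
log2(4.805/13.33) = -1.472  (tgpE)
log2(0.032/0.392) = -3.615  (yvsZ)
yvsZ is most strongly downregulated.

-3.615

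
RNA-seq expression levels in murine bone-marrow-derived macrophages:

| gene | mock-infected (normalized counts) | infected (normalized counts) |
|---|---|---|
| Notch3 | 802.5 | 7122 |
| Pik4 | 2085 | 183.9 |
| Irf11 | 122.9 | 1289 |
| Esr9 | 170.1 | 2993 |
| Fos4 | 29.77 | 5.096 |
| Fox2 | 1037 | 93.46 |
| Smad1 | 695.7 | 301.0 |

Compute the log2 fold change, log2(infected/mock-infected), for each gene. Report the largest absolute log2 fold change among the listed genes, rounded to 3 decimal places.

4.137

log2(7122/802.5) = 3.150  (Notch3)
log2(183.9/2085) = -3.503  (Pik4)
log2(1289/122.9) = 3.391  (Irf11)
log2(2993/170.1) = 4.137  (Esr9)
log2(5.096/29.77) = -2.546  (Fos4)
log2(93.46/1037) = -3.472  (Fox2)
log2(301.0/695.7) = -1.209  (Smad1)
The largest magnitude belongs to Esr9.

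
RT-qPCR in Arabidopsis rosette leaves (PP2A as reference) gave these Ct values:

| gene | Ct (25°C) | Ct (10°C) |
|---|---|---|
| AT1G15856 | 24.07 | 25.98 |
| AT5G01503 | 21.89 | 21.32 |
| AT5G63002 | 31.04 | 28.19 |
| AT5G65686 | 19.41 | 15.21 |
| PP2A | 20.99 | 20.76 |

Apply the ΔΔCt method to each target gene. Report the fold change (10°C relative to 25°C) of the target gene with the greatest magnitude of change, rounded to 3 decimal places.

AT1G15856: ΔΔCt = (25.98−20.76) − (24.07−20.99) = 5.22 − 3.08 = 2.14; fold change = 2^-2.14 = 0.227
AT5G01503: ΔΔCt = (21.32−20.76) − (21.89−20.99) = 0.56 − 0.90 = -0.34; fold change = 2^0.34 = 1.266
AT5G63002: ΔΔCt = (28.19−20.76) − (31.04−20.99) = 7.43 − 10.05 = -2.62; fold change = 2^2.62 = 6.148
AT5G65686: ΔΔCt = (15.21−20.76) − (19.41−20.99) = -5.55 − (-1.58) = -3.97; fold change = 2^3.97 = 15.671
AT5G65686 has the largest |ΔΔCt| = 3.97.

15.671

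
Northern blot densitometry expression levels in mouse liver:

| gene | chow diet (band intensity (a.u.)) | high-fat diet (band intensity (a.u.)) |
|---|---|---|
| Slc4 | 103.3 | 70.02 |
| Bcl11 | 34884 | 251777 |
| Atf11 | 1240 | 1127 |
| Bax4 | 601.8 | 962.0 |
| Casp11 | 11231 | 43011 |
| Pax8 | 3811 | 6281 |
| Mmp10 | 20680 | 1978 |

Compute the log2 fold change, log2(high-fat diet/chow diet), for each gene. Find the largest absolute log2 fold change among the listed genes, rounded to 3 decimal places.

log2(70.02/103.3) = -0.561  (Slc4)
log2(251777/34884) = 2.852  (Bcl11)
log2(1127/1240) = -0.138  (Atf11)
log2(962.0/601.8) = 0.677  (Bax4)
log2(43011/11231) = 1.937  (Casp11)
log2(6281/3811) = 0.721  (Pax8)
log2(1978/20680) = -3.386  (Mmp10)
The largest magnitude belongs to Mmp10.

3.386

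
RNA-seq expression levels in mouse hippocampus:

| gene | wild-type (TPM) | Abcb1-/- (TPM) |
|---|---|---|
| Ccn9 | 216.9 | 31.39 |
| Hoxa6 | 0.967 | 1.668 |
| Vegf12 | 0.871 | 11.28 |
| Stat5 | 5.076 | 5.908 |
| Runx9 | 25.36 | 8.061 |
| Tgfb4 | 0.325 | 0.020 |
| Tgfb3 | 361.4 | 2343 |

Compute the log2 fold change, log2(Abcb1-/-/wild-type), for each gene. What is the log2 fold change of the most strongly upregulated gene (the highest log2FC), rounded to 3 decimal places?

log2(31.39/216.9) = -2.789  (Ccn9)
log2(1.668/0.967) = 0.787  (Hoxa6)
log2(11.28/0.871) = 3.695  (Vegf12)
log2(5.908/5.076) = 0.219  (Stat5)
log2(8.061/25.36) = -1.654  (Runx9)
log2(0.020/0.325) = -4.022  (Tgfb4)
log2(2343/361.4) = 2.697  (Tgfb3)
Vegf12 is most strongly upregulated.

3.695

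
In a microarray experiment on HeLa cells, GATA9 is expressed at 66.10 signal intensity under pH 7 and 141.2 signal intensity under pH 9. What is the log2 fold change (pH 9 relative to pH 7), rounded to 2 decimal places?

1.10

Fold change = 141.2 / 66.10 = 2.1362
log2(2.1362) = 1.095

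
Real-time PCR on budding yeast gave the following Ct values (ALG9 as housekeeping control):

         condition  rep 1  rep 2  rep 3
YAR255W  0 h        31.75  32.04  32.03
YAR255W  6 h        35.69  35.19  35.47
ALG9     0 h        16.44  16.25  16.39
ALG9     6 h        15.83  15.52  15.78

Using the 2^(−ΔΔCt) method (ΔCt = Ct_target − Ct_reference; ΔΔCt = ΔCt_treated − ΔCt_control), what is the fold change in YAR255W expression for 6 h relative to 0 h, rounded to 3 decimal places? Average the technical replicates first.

0.056

Mean Ct: YAR255W 0 h 31.940; YAR255W 6 h 35.450; ALG9 0 h 16.360; ALG9 6 h 15.710
ΔCt(0 h) = 31.940 − 16.360 = 15.580
ΔCt(6 h) = 35.450 − 15.710 = 19.740
ΔΔCt = 19.740 − 15.580 = 4.160
Fold change = 2^(−4.160) = 0.0559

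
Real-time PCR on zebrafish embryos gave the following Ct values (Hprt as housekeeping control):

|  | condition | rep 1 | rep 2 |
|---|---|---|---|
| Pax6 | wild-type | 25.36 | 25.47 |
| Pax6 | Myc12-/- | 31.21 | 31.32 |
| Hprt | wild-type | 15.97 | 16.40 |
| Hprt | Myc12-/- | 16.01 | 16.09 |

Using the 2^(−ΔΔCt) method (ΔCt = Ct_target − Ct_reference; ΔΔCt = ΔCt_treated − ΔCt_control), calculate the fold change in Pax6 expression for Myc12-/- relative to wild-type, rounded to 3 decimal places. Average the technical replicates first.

0.016

Mean Ct: Pax6 wild-type 25.415; Pax6 Myc12-/- 31.265; Hprt wild-type 16.185; Hprt Myc12-/- 16.050
ΔCt(wild-type) = 25.415 − 16.185 = 9.230
ΔCt(Myc12-/-) = 31.265 − 16.050 = 15.215
ΔΔCt = 15.215 − 9.230 = 5.985
Fold change = 2^(−5.985) = 0.0158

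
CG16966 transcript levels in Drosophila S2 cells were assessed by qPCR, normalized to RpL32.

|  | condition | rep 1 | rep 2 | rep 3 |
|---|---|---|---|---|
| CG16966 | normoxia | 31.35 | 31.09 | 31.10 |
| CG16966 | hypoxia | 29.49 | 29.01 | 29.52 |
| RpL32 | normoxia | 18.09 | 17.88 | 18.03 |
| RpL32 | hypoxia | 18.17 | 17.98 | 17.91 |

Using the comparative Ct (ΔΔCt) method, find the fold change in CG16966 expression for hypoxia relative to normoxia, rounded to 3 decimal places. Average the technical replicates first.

3.630

Mean Ct: CG16966 normoxia 31.180; CG16966 hypoxia 29.340; RpL32 normoxia 18.000; RpL32 hypoxia 18.020
ΔCt(normoxia) = 31.180 − 18.000 = 13.180
ΔCt(hypoxia) = 29.340 − 18.020 = 11.320
ΔΔCt = 11.320 − 13.180 = -1.860
Fold change = 2^(−(-1.860)) = 2^1.860 = 3.6301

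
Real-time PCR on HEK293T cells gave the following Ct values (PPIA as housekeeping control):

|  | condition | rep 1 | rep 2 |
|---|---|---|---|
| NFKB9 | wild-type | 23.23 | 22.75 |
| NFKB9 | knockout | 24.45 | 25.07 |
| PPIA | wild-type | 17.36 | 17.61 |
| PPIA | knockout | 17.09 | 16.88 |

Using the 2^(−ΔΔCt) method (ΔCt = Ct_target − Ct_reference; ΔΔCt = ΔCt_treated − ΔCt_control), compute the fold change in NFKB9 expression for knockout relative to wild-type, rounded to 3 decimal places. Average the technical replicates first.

Mean Ct: NFKB9 wild-type 22.990; NFKB9 knockout 24.760; PPIA wild-type 17.485; PPIA knockout 16.985
ΔCt(wild-type) = 22.990 − 17.485 = 5.505
ΔCt(knockout) = 24.760 − 16.985 = 7.775
ΔΔCt = 7.775 − 5.505 = 2.270
Fold change = 2^(−2.270) = 0.2073

0.207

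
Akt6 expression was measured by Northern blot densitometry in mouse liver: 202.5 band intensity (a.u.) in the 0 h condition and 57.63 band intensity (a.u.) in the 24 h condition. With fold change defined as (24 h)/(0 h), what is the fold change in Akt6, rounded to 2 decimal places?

Fold change = 57.63 / 202.5 = 0.285
Akt6 is downregulated.

0.28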